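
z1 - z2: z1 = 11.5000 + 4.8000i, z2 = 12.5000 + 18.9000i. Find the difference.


Real: 11.5 - 12.5 = -1
Imag: 4.8 - 18.9 = -14.1

-1.0000 - 14.1000i


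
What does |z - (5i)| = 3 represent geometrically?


|z - z0| = r is a circle with center z0 and radius r.
Center = (0, 5), radius = 3

Circle with center (0, 5) and radius 3


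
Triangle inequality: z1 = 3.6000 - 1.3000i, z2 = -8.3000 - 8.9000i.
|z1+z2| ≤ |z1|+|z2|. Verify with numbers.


|z1| = sqrt(3.6^2 + (-1.3)^2) = sqrt(14.65) = 3.8275
|z2| = sqrt((-8.3)^2 + (-8.9)^2) = sqrt(148.1) = 12.1696
z1+z2 = -4.7000 - 10.2000i
|z1+z2| = sqrt(126.13) = 11.2308
|z1|+|z2| = 3.8275 + 12.1696 = 15.9971

|z1+z2| = 11.2308 ≤ |z1|+|z2| = 15.9971 (verified)


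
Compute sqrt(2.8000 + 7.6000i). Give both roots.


|z| = sqrt(7.84+57.76) = 8.0994
sqrt((|z|+a)/2) = sqrt((8.0994+2.8)/2) = sqrt(5.4497) = 2.3345
sqrt((|z|-a)/2) = sqrt((8.0994-2.8)/2) = sqrt(2.6497) = 1.6278

±(2.3345 + 1.6278i) i.e. 2.3345 + 1.6278i and -2.3345 - 1.6278i


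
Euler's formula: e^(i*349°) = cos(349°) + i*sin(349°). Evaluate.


cos(349°) = 0.9816
sin(349°) = -0.1908

e^(i*349°) = 0.9816 - 0.1908i


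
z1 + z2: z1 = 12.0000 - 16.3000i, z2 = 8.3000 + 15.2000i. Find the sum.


Real: 12 + 8.3 = 20.3
Imag: -16.3 + 15.2 = -1.1

20.3000 - 1.1000i


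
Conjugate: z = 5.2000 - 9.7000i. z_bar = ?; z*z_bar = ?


z_bar = 5.2000 + 9.7000i
z*z_bar = 5.2^2 + (-9.7)^2 = 27.04 + 94.09 = 121.13

z_bar = 5.2000 + 9.7000i, z*z_bar = 121.13


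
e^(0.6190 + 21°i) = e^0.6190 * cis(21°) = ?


e^0.6190 = 1.85707
cos(21°) = 0.93358
sin(21°) = 0.35837
Real = 1.85707*0.93358 = 1.7337
Imag = 1.85707*0.35837 = 0.6655

1.7337 + 0.6655i


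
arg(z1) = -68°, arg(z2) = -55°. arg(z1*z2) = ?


arg(z1*z2) = -68° - 55° = -123°
Normalized to (-180°, 180°]: -123°

-123°


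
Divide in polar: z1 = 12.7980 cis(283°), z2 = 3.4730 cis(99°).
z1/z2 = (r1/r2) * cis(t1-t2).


r = 12.7980 / 3.4730 = 3.6850
theta = 283° - 99° = 184° = 184° (mod 360)

3.6850 cis(184°)


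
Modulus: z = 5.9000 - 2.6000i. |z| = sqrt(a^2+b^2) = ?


|z| = sqrt(5.9^2 + (-2.6)^2) = sqrt(34.81 + 6.76) = sqrt(41.57) = 6.4475

|z| = 6.4475


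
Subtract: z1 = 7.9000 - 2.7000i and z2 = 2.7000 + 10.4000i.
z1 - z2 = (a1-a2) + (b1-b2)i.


Real: 7.9 - 2.7 = 5.2
Imag: -2.7 - 10.4 = -13.1

5.2000 - 13.1000i


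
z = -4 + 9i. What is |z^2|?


|z| = sqrt(16+81) = sqrt(97) = 9.8489
|z^2| = |z|^2 = (sqrt(97))^2 = 97

|z^2| = 97


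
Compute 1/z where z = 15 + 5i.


|z|^2 = 225+25 = 250
1/z = (15 - 5i)/250

1/z = 0.0600 - 0.0200i


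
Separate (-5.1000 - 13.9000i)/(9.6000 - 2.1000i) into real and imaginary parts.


Multiply by conjugate: (-5.1000 - 13.9000i)(9.6000 + 2.1000i) / (9.6^2 + (-2.1)^2)
Numerator real = -5.1*9.6 - (13.9)*(-2.1) = -19.77
Numerator imag = -13.9*9.6 - (-5.1)*(-2.1) = -144.15
Denominator = 96.57
Re(z) = -19.77/96.57 = -0.2047
Im(z) = -144.15/96.57 = -1.4927

Re(z) = -0.2047, Im(z) = -1.4927


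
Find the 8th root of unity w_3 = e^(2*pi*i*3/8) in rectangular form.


Angle = 360*3/8 = 135°
a = cos(135°) = -0.7071
b = sin(135°) = 0.7071

-0.7071 + 0.7071i


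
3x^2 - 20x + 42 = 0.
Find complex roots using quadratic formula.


disc = (-20)^2 - 4*3*42 = 400 - 504 = -104
sqrt(|disc|) = sqrt(104) = 10.1980
Real part = 20/(2*3) = 3.3333
Imag part = 10.1980/(2*3) = 1.6997

3.3333 ± 1.6997i


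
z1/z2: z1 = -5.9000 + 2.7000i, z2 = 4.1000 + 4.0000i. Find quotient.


Conjugate of z2 = 4.1000 - 4.0000i
Numerator: (-5.9000 + 2.7000i)(4.1000 - 4.0000i) = -13.3900 + 34.6700i
Denominator: 4.1^2 + 4^2 = 32.81
Result = (-13.3900 + 34.6700i)/32.81

-0.4081 + 1.0567i


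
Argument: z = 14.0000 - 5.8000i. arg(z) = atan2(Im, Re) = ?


Re = 14, Im = -5.8
arg = atan2(-5.8, 14) = -22.5035 degrees

arg(z) = -22.5035 degrees


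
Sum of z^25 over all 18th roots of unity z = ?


The roots are w_k = w^k with w = e^(2*pi*i/18), and (w^k)^25 = (w^25)^k.
So S = 1 + u + u^2 + ... + u^(17) with u = w^25.
25 = 1*18 + 7, so 25 is not a multiple of 18: u = (w^18)^1 * w^7 = w^7 ≠ 1 (w is a primitive 18th root), while u^18 = (w^18)^25 = 1.
Geometric series: S = (1 - u^18)/(1 - u) = (1 - 1)/(1 - u) = 0

S = 0


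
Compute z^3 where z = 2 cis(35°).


r^3 = 2^3 = 8
n*theta = 3*35° = 105° = 105° (mod 360)
a = 8*cos(105°) = -2.0706
b = 8*sin(105°) = 7.7274

8 cis(105°) = -2.0706 + 7.7274i


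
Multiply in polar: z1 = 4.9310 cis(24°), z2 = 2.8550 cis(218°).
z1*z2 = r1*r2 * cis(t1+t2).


r = 4.9310 * 2.8550 = 14.0780
theta = 24° + 218° = 242° = 242° (mod 360)

14.0780 cis(242°)


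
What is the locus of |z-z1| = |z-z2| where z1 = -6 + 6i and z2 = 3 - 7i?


Equal distances means the locus is the perpendicular bisector of z1 and z2.
Midpoint = ((-6+3)/2, (6+(-7))/2) = (-1.5000, -0.5000)

Perpendicular bisector through (-1.5000, -0.5000)


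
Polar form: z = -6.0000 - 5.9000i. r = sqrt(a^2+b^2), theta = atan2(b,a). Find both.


r = sqrt(36+34.81) = sqrt(70.81) = 8.4149
theta = atan2(-5.9, -6) = -135.4815 degrees

r = 8.4149, theta = -135.4815 degrees


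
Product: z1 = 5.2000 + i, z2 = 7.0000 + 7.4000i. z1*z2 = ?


Real = 5.2*7 - 1*7.4 = 36.4 - 7.4 = 29
Imag = 5.2*7.4 + 7*1 = 38.48 + 7 = 45.48

29.0000 + 45.4800i


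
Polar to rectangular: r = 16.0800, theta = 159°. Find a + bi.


a = 16.0800*cos(159°) = 16.0800*(-0.93358) = -15.0120
b = 16.0800*sin(159°) = 16.0800*0.35837 = 5.7626

-15.0120 + 5.7626i


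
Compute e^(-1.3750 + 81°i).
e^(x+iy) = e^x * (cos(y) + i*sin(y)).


e^-1.3750 = 0.25284
cos(81°) = 0.15643
sin(81°) = 0.9877
Real = 0.25284*0.15643 = 0.0396
Imag = 0.25284*0.9877 = 0.2497

0.0396 + 0.2497i


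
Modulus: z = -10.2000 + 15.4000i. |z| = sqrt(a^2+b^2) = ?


|z| = sqrt((-10.2)^2 + 15.4^2) = sqrt(104.04 + 237.16) = sqrt(341.2) = 18.4716

|z| = 18.4716


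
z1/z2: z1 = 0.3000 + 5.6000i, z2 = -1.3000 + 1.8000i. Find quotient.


Conjugate of z2 = -1.3000 - 1.8000i
Numerator: (0.3000 + 5.6000i)(-1.3000 - 1.8000i) = 9.6900 - 7.8200i
Denominator: (-1.3)^2 + 1.8^2 = 4.93
Result = (9.6900 - 7.8200i)/4.93

1.9655 - 1.5862i


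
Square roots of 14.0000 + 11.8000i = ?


|z| = sqrt(196+139.24) = 18.3096
sqrt((|z|+a)/2) = sqrt((18.3096+14)/2) = sqrt(16.1548) = 4.0193
sqrt((|z|-a)/2) = sqrt((18.3096-14)/2) = sqrt(2.1548) = 1.4679

±(4.0193 + 1.4679i) i.e. 4.0193 + 1.4679i and -4.0193 - 1.4679i


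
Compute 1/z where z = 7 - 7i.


|z|^2 = 49+49 = 98
1/z = (7 + 7i)/98

1/z = 0.0714 + 0.0714i


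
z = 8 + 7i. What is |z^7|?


|z| = sqrt(64+49) = sqrt(113) = 10.6301
|z^7| = |z|^7 = (sqrt(113))^7 = 113^3 * sqrt(113) = 1442897*sqrt(113)

|z^7| = 1442897*sqrt(113) ≈ 15338205.5028


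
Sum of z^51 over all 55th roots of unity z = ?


The roots are w_k = w^k with w = e^(2*pi*i/55), and (w^k)^51 = (w^51)^k.
So S = 1 + u + u^2 + ... + u^(54) with u = w^51.
51 = 0*55 + 51, so 51 is not a multiple of 55: u = w^51 ≠ 1 (w is a primitive 55th root), while u^55 = (w^55)^51 = 1.
Geometric series: S = (1 - u^55)/(1 - u) = (1 - 1)/(1 - u) = 0

S = 0


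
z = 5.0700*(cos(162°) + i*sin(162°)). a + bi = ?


a = 5.0700*cos(162°) = 5.0700*(-0.95106) = -4.8219
b = 5.0700*sin(162°) = 5.0700*0.30902 = 1.5667

-4.8219 + 1.5667i


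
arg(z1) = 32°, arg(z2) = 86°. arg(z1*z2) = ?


arg(z1*z2) = 32° + 86° = 118°
Normalized to (-180°, 180°]: 118°

118°


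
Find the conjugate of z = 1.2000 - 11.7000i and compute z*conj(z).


z_bar = 1.2000 + 11.7000i
z*z_bar = 1.2^2 + (-11.7)^2 = 1.44 + 136.89 = 138.33

z_bar = 1.2000 + 11.7000i, z*z_bar = 138.33


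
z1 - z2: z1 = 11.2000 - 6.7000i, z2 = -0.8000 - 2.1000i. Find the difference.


Real: 11.2 + 0.8 = 12
Imag: -6.7 + 2.1 = -4.6

12.0000 - 4.6000i


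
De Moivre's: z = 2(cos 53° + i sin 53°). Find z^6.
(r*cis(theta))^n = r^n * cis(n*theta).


r^6 = 2^6 = 64
n*theta = 6*53° = 318° = 318° (mod 360)
a = 64*cos(318°) = 47.5613
b = 64*sin(318°) = -42.8244

64 cis(318°) = 47.5613 - 42.8244i


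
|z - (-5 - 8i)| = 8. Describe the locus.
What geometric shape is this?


|z - z0| = r is a circle with center z0 and radius r.
Center = (-5, -8), radius = 8

Circle with center (-5, -8) and radius 8


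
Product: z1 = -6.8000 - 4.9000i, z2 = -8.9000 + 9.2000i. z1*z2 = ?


Real = -6.8*(-8.9) - (-4.9)*9.2 = 60.52 - (-45.08) = 105.6
Imag = -6.8*9.2 - (8.9)*(-4.9) = -62.56 + 43.61 = -18.95

105.6000 - 18.9500i


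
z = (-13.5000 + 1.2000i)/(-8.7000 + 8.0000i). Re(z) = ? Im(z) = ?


Multiply by conjugate: (-13.5000 + 1.2000i)(-8.7000 - 8.0000i) / ((-8.7)^2 + 8^2)
Numerator real = -13.5*(-8.7) + 1.2*8 = 127.05
Numerator imag = 1.2*(-8.7) - (-13.5)*8 = 97.56
Denominator = 139.69
Re(z) = 127.05/139.69 = 0.9095
Im(z) = 97.56/139.69 = 0.6984

Re(z) = 0.9095, Im(z) = 0.6984


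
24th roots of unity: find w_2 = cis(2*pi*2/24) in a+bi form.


Angle = 360*2/24 = 30°
a = cos(30°) = 0.8660
b = sin(30°) = 0.5000

0.8660 + 0.5000i


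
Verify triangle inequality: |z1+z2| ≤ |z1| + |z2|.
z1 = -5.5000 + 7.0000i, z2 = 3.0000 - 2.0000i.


|z1| = sqrt((-5.5)^2 + 7^2) = sqrt(79.25) = 8.9022
|z2| = sqrt(3^2 + (-2)^2) = sqrt(13) = 3.6056
z1+z2 = -2.5000 + 5.0000i
|z1+z2| = sqrt(31.25) = 5.5902
|z1|+|z2| = 8.9022 + 3.6056 = 12.5078

|z1+z2| = 5.5902 ≤ |z1|+|z2| = 12.5078 (verified)


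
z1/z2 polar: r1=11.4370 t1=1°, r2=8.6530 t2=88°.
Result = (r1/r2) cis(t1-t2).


r = 11.4370 / 8.6530 = 1.3217
theta = 1° - 88° = -87° = 273° (mod 360)

1.3217 cis(273°)


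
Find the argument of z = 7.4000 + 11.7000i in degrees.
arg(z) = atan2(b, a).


Re = 7.4, Im = 11.7
arg = atan2(11.7, 7.4) = 57.6875 degrees

arg(z) = 57.6875 degrees


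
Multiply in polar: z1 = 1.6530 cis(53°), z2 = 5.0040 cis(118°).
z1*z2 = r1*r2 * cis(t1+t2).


r = 1.6530 * 5.0040 = 8.2716
theta = 53° + 118° = 171° = 171° (mod 360)

8.2716 cis(171°)


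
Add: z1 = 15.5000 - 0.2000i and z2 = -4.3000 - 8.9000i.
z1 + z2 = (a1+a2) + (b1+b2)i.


Real: 15.5 - 4.3 = 11.2
Imag: -0.2 - 8.9 = -9.1

11.2000 - 9.1000i


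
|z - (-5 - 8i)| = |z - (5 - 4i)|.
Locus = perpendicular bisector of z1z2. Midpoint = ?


Equal distances means the locus is the perpendicular bisector of z1 and z2.
Midpoint = ((-5+5)/2, (-8+(-4))/2) = (0, -6.0000)

Perpendicular bisector through (0, -6.0000)


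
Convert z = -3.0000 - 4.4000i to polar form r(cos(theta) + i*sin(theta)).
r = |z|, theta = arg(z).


r = sqrt(9+19.36) = sqrt(28.36) = 5.3254
theta = atan2(-4.4, -3) = -124.2869 degrees

r = 5.3254, theta = -124.2869 degrees


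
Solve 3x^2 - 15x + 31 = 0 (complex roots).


disc = (-15)^2 - 4*3*31 = 225 - 372 = -147
sqrt(|disc|) = sqrt(147) = 12.1244
Real part = 15/(2*3) = 2.5000
Imag part = 12.1244/(2*3) = 2.0207

2.5000 ± 2.0207i


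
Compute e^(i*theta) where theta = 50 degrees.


cos(50°) = 0.6428
sin(50°) = 0.7660

e^(i*50°) = 0.6428 + 0.7660i


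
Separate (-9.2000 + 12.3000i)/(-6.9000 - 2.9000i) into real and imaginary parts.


Multiply by conjugate: (-9.2000 + 12.3000i)(-6.9000 + 2.9000i) / ((-6.9)^2 + (-2.9)^2)
Numerator real = -9.2*(-6.9) + 12.3*(-2.9) = 27.81
Numerator imag = 12.3*(-6.9) - (-9.2)*(-2.9) = -111.55
Denominator = 56.02
Re(z) = 27.81/56.02 = 0.4964
Im(z) = -111.55/56.02 = -1.9913

Re(z) = 0.4964, Im(z) = -1.9913


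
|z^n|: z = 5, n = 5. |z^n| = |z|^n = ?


|z| = sqrt(25+0) = sqrt(25) = 5
|z^5| = |z|^5 = 5^5 = 3125

|z^5| = 3125


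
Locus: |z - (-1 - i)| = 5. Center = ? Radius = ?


|z - z0| = r is a circle with center z0 and radius r.
Center = (-1, -1), radius = 5

Circle with center (-1, -1) and radius 5


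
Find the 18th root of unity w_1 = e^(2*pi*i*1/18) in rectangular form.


Angle = 360*1/18 = 20°
a = cos(20°) = 0.9397
b = sin(20°) = 0.3420

0.9397 + 0.3420i


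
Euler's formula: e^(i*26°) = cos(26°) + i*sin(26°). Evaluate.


cos(26°) = 0.8988
sin(26°) = 0.4384

e^(i*26°) = 0.8988 + 0.4384i


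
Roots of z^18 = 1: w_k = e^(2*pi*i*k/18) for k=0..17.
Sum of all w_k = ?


The sum of all 18th roots of unity is 0.
Geometric series: (1 - w^18)/(1 - w) = (1-1)/(1-w) = 0 since w^18 = 1, w ≠ 1.
Alternatively: coefficient of z^17 in z^18 - 1 is 0.

0


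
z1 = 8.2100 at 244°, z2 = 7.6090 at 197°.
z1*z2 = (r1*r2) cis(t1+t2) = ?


r = 8.2100 * 7.6090 = 62.4699
theta = 244° + 197° = 441° = 81° (mod 360)

62.4699 cis(81°)


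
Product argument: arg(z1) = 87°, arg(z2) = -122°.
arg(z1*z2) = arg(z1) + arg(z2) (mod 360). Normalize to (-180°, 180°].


arg(z1*z2) = 87° - 122° = -35°
Normalized to (-180°, 180°]: -35°

-35°


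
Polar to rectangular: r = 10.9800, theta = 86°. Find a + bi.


a = 10.9800*cos(86°) = 10.9800*0.069756 = 0.7659
b = 10.9800*sin(86°) = 10.9800*0.997564 = 10.9533

0.7659 + 10.9533i


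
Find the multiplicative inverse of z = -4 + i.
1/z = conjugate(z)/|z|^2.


|z|^2 = 16+1 = 17
1/z = (-4 - 1i)/17

1/z = -0.2353 - 0.0588i


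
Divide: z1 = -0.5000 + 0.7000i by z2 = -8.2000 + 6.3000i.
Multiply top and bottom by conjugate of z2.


Conjugate of z2 = -8.2000 - 6.3000i
Numerator: (-0.5000 + 0.7000i)(-8.2000 - 6.3000i) = 8.5100 - 2.5900i
Denominator: (-8.2)^2 + 6.3^2 = 106.93
Result = (8.5100 - 2.5900i)/106.93

0.0796 - 0.0242i


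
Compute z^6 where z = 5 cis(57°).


r^6 = 5^6 = 15625
n*theta = 6*57° = 342° = 342° (mod 360)
a = 15625*cos(342°) = 14860.2581
b = 15625*sin(342°) = -4828.3905

15625 cis(342°) = 14860.2581 - 4828.3905i


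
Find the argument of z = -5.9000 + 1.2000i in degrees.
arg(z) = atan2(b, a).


Re = -5.9, Im = 1.2
arg = atan2(1.2, -5.9) = 168.5034 degrees

arg(z) = 168.5034 degrees


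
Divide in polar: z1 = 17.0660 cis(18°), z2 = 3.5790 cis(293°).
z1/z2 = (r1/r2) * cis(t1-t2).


r = 17.0660 / 3.5790 = 4.7684
theta = 18° - 293° = -275° = 85° (mod 360)

4.7684 cis(85°)


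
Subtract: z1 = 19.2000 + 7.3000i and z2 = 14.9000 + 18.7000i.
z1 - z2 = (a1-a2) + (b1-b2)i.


Real: 19.2 - 14.9 = 4.3
Imag: 7.3 - 18.7 = -11.4

4.3000 - 11.4000i


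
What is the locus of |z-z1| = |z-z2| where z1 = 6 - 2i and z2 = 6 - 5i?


Equal distances means the locus is the perpendicular bisector of z1 and z2.
Midpoint = ((6+6)/2, (-2+(-5))/2) = (6.0000, -3.5000)

Perpendicular bisector through (6.0000, -3.5000)


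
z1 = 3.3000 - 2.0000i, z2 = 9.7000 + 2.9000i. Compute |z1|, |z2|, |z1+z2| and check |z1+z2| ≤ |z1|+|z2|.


|z1| = sqrt(3.3^2 + (-2)^2) = sqrt(14.89) = 3.8588
|z2| = sqrt(9.7^2 + 2.9^2) = sqrt(102.5) = 10.1242
z1+z2 = 13.0000 + 0.9000i
|z1+z2| = sqrt(169.81) = 13.0311
|z1|+|z2| = 3.8588 + 10.1242 = 13.9830

|z1+z2| = 13.0311 ≤ |z1|+|z2| = 13.9830 (verified)


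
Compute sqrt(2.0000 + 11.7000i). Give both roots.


|z| = sqrt(4+136.89) = 11.8697
sqrt((|z|+a)/2) = sqrt((11.8697+2)/2) = sqrt(6.9349) = 2.6334
sqrt((|z|-a)/2) = sqrt((11.8697-2)/2) = sqrt(4.9349) = 2.2215

±(2.6334 + 2.2215i) i.e. 2.6334 + 2.2215i and -2.6334 - 2.2215i


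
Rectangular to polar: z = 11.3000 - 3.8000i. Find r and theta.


r = sqrt(127.69+14.44) = sqrt(142.13) = 11.9218
theta = atan2(-3.8, 11.3) = -18.5869 degrees

r = 11.9218, theta = -18.5869 degrees


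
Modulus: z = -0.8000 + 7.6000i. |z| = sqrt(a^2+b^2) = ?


|z| = sqrt((-0.8)^2 + 7.6^2) = sqrt(0.64 + 57.76) = sqrt(58.4) = 7.6420

|z| = 7.6420


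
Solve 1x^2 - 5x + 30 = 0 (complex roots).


disc = (-5)^2 - 4*1*30 = 25 - 120 = -95
sqrt(|disc|) = sqrt(95) = 9.7468
Real part = 5/(2*1) = 2.5000
Imag part = 9.7468/(2*1) = 4.8734

2.5000 ± 4.8734i


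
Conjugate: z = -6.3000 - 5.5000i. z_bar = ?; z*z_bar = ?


z_bar = -6.3000 + 5.5000i
z*z_bar = (-6.3)^2 + (-5.5)^2 = 39.69 + 30.25 = 69.94

z_bar = -6.3000 + 5.5000i, z*z_bar = 69.94


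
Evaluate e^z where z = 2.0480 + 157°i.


e^2.0480 = 7.7524
cos(157°) = -0.9205
sin(157°) = 0.39073
Real = 7.7524*(-0.9205) = -7.1361
Imag = 7.7524*0.39073 = 3.0291

-7.1361 + 3.0291i


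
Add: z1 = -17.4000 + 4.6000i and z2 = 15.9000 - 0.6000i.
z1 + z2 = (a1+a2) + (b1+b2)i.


Real: -17.4 + 15.9 = -1.5
Imag: 4.6 - 0.6 = 4

-1.5000 + 4.0000i


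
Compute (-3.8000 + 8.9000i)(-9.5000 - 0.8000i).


Real = -3.8*(-9.5) - 8.9*(-0.8) = 36.1 - (-7.12) = 43.22
Imag = -3.8*(-0.8) - (9.5)*8.9 = 3.04 - (84.55) = -81.51

43.2200 - 81.5100i


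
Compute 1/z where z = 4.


|z|^2 = 16+0 = 16
1/z = (4 - 0i)/16

1/z = 0.2500 + 0i


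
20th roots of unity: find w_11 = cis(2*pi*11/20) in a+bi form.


Angle = 360*11/20 = 198°
a = cos(198°) = -0.9511
b = sin(198°) = -0.3090

-0.9511 - 0.3090i


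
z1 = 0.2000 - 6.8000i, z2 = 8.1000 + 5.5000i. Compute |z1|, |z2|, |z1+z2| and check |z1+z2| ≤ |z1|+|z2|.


|z1| = sqrt(0.2^2 + (-6.8)^2) = sqrt(46.28) = 6.8029
|z2| = sqrt(8.1^2 + 5.5^2) = sqrt(95.86) = 9.7908
z1+z2 = 8.3000 - 1.3000i
|z1+z2| = sqrt(70.58) = 8.4012
|z1|+|z2| = 6.8029 + 9.7908 = 16.5937

|z1+z2| = 8.4012 ≤ |z1|+|z2| = 16.5937 (verified)


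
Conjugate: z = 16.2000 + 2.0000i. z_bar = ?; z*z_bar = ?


z_bar = 16.2000 - 2.0000i
z*z_bar = 16.2^2 + 2^2 = 262.44 + 4 = 266.44

z_bar = 16.2000 - 2.0000i, z*z_bar = 266.44


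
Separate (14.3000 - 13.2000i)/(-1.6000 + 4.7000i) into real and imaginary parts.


Multiply by conjugate: (14.3000 - 13.2000i)(-1.6000 - 4.7000i) / ((-1.6)^2 + 4.7^2)
Numerator real = 14.3*(-1.6) - (13.2)*4.7 = -84.92
Numerator imag = -13.2*(-1.6) - 14.3*4.7 = -46.09
Denominator = 24.65
Re(z) = -84.92/24.65 = -3.4450
Im(z) = -46.09/24.65 = -1.8698

Re(z) = -3.4450, Im(z) = -1.8698


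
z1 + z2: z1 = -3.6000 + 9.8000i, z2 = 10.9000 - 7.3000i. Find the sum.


Real: -3.6 + 10.9 = 7.3
Imag: 9.8 - 7.3 = 2.5

7.3000 + 2.5000i


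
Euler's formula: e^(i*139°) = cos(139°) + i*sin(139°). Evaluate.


cos(139°) = -0.7547
sin(139°) = 0.6561

e^(i*139°) = -0.7547 + 0.6561i


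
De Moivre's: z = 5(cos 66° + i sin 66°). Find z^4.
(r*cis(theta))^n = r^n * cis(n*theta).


r^4 = 5^4 = 625
n*theta = 4*66° = 264° = 264° (mod 360)
a = 625*cos(264°) = -65.3303
b = 625*sin(264°) = -621.5762

625 cis(264°) = -65.3303 - 621.5762i


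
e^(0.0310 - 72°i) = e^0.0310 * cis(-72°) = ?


e^0.0310 = 1.0315
cos(-72°) = 0.309
sin(-72°) = -0.95106
Real = 1.0315*0.309 = 0.3187
Imag = 1.0315*(-0.95106) = -0.9810

0.3187 - 0.9810i


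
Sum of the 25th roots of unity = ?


The sum of all 25th roots of unity is 0.
Geometric series: (1 - w^25)/(1 - w) = (1-1)/(1-w) = 0 since w^25 = 1, w ≠ 1.
Alternatively: coefficient of z^24 in z^25 - 1 is 0.

0


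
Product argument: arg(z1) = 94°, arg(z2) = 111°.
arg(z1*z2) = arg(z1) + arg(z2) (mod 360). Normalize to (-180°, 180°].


arg(z1*z2) = 94° + 111° = 205°
Normalized to (-180°, 180°]: -155°

-155°


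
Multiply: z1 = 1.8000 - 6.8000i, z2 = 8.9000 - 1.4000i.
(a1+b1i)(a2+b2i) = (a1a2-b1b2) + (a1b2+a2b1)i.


Real = 1.8*8.9 - (-6.8)*(-1.4) = 16.02 - 9.52 = 6.5
Imag = 1.8*(-1.4) + 8.9*(-6.8) = -2.52 - (60.52) = -63.04

6.5000 - 63.0400i


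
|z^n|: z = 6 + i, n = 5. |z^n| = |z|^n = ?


|z| = sqrt(36+1) = sqrt(37) = 6.0828
|z^5| = |z|^5 = (sqrt(37))^5 = 37^2 * sqrt(37) = 1369*sqrt(37)

|z^5| = 1369*sqrt(37) ≈ 8327.3019


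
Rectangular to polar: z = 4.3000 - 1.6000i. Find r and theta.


r = sqrt(18.49+2.56) = sqrt(21.05) = 4.5880
theta = atan2(-1.6, 4.3) = -20.4099 degrees

r = 4.5880, theta = -20.4099 degrees


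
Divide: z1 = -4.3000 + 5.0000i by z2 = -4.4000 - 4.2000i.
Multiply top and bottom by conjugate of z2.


Conjugate of z2 = -4.4000 + 4.2000i
Numerator: (-4.3000 + 5.0000i)(-4.4000 + 4.2000i) = -2.0800 - 40.0600i
Denominator: (-4.4)^2 + (-4.2)^2 = 37
Result = (-2.0800 - 40.0600i)/37

-0.0562 - 1.0827i


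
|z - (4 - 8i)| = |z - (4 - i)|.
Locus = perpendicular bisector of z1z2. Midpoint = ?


Equal distances means the locus is the perpendicular bisector of z1 and z2.
Midpoint = ((4+4)/2, (-8+(-1))/2) = (4.0000, -4.5000)

Perpendicular bisector through (4.0000, -4.5000)


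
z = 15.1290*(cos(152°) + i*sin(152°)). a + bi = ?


a = 15.1290*cos(152°) = 15.1290*(-0.882948) = -13.3581
b = 15.1290*sin(152°) = 15.1290*0.46947 = 7.1026

-13.3581 + 7.1026i


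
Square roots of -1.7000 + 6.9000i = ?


|z| = sqrt(2.89+47.61) = 7.1063
sqrt((|z|+a)/2) = sqrt((7.1063+(-1.7))/2) = sqrt(2.7032) = 1.6441
sqrt((|z|-a)/2) = sqrt((7.1063-(-1.7))/2) = sqrt(4.4032) = 2.0984

±(1.6441 + 2.0984i) i.e. 1.6441 + 2.0984i and -1.6441 - 2.0984i


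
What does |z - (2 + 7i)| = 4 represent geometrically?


|z - z0| = r is a circle with center z0 and radius r.
Center = (2, 7), radius = 4

Circle with center (2, 7) and radius 4


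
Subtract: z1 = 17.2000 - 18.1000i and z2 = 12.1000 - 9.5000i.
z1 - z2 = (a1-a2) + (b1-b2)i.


Real: 17.2 - 12.1 = 5.1
Imag: -18.1 + 9.5 = -8.6

5.1000 - 8.6000i


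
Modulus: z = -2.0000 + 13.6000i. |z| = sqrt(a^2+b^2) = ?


|z| = sqrt((-2)^2 + 13.6^2) = sqrt(4 + 184.96) = sqrt(188.96) = 13.7463

|z| = 13.7463


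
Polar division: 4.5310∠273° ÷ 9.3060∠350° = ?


r = 4.5310 / 9.3060 = 0.4869
theta = 273° - 350° = -77° = 283° (mod 360)

0.4869 cis(283°)


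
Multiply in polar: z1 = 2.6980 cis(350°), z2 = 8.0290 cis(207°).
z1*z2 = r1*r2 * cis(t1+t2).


r = 2.6980 * 8.0290 = 21.6622
theta = 350° + 207° = 557° = 197° (mod 360)

21.6622 cis(197°)


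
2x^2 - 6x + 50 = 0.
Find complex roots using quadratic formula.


disc = (-6)^2 - 4*2*50 = 36 - 400 = -364
sqrt(|disc|) = sqrt(364) = 19.0788
Real part = 6/(2*2) = 1.5000
Imag part = 19.0788/(2*2) = 4.7697

1.5000 ± 4.7697i


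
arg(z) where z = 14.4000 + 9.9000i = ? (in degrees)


Re = 14.4, Im = 9.9
arg = atan2(9.9, 14.4) = 34.5085 degrees

arg(z) = 34.5085 degrees


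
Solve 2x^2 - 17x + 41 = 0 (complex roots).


disc = (-17)^2 - 4*2*41 = 289 - 328 = -39
sqrt(|disc|) = sqrt(39) = 6.2450
Real part = 17/(2*2) = 4.2500
Imag part = 6.2450/(2*2) = 1.5612

4.2500 ± 1.5612i


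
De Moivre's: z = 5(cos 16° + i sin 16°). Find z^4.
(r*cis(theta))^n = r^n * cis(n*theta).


r^4 = 5^4 = 625
n*theta = 4*16° = 64° = 64° (mod 360)
a = 625*cos(64°) = 273.9820
b = 625*sin(64°) = 561.7463

625 cis(64°) = 273.9820 + 561.7463i


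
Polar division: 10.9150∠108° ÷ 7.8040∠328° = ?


r = 10.9150 / 7.8040 = 1.3986
theta = 108° - 328° = -220° = 140° (mod 360)

1.3986 cis(140°)


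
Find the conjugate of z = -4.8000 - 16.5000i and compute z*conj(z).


z_bar = -4.8000 + 16.5000i
z*z_bar = (-4.8)^2 + (-16.5)^2 = 23.04 + 272.25 = 295.29

z_bar = -4.8000 + 16.5000i, z*z_bar = 295.29


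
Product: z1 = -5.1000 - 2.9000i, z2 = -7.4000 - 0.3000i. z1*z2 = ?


Real = -5.1*(-7.4) - (-2.9)*(-0.3) = 37.74 - 0.87 = 36.87
Imag = -5.1*(-0.3) - (7.4)*(-2.9) = 1.53 + 21.46 = 22.99

36.8700 + 22.9900i


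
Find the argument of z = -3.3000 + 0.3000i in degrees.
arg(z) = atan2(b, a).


Re = -3.3, Im = 0.3
arg = atan2(0.3, -3.3) = 174.8056 degrees

arg(z) = 174.8056 degrees


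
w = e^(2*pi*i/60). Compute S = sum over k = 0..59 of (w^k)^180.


The roots are w_k = w^k with w = e^(2*pi*i/60), and (w^k)^180 = (w^180)^k.
So S = 1 + u + u^2 + ... + u^(59) with u = w^180.
180 = 3*60 + 0, so 180 is a multiple of 60 and u = (w^60)^3 = 1.
Every one of the 60 terms equals 1: S = 60

S = 60


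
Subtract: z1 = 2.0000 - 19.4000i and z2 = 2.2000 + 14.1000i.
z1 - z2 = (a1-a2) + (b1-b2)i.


Real: 2 - 2.2 = -0.2
Imag: -19.4 - 14.1 = -33.5

-0.2000 - 33.5000i


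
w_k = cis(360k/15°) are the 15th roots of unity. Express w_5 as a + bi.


Angle = 360*5/15 = 120°
a = cos(120°) = -0.5000
b = sin(120°) = 0.8660

-0.5000 + 0.8660i


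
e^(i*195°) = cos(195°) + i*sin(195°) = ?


cos(195°) = -0.9659
sin(195°) = -0.2588

e^(i*195°) = -0.9659 - 0.2588i


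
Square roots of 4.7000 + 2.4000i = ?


|z| = sqrt(22.09+5.76) = 5.2773
sqrt((|z|+a)/2) = sqrt((5.2773+4.7)/2) = sqrt(4.9887) = 2.2335
sqrt((|z|-a)/2) = sqrt((5.2773-4.7)/2) = sqrt(0.2887) = 0.5373

±(2.2335 + 0.5373i) i.e. 2.2335 + 0.5373i and -2.2335 - 0.5373i


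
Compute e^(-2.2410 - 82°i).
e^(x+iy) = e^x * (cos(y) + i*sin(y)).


e^-2.2410 = 0.10635
cos(-82°) = 0.1392
sin(-82°) = -0.9903
Real = 0.10635*0.1392 = 0.0148
Imag = 0.10635*(-0.9903) = -0.1053

0.0148 - 0.1053i


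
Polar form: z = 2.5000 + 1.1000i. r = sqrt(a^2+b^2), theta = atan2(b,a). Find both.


r = sqrt(6.25+1.21) = sqrt(7.46) = 2.7313
theta = atan2(1.1, 2.5) = 23.7495 degrees

r = 2.7313, theta = 23.7495 degrees


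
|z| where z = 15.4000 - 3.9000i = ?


|z| = sqrt(15.4^2 + (-3.9)^2) = sqrt(237.16 + 15.21) = sqrt(252.37) = 15.8862

|z| = 15.8862


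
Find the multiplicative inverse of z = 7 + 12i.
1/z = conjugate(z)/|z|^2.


|z|^2 = 49+144 = 193
1/z = (7 - 12i)/193

1/z = 0.0363 - 0.0622i


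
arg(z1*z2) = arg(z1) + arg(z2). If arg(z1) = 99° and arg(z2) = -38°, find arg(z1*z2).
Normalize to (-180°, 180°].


arg(z1*z2) = 99° - 38° = 61°
Normalized to (-180°, 180°]: 61°

61°


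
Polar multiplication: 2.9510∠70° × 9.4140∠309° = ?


r = 2.9510 * 9.4140 = 27.7807
theta = 70° + 309° = 379° = 19° (mod 360)

27.7807 cis(19°)


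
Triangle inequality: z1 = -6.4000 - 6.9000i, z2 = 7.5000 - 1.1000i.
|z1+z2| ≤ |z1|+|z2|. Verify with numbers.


|z1| = sqrt((-6.4)^2 + (-6.9)^2) = sqrt(88.57) = 9.4112
|z2| = sqrt(7.5^2 + (-1.1)^2) = sqrt(57.46) = 7.5802
z1+z2 = 1.1000 - 8.0000i
|z1+z2| = sqrt(65.21) = 8.0753
|z1|+|z2| = 9.4112 + 7.5802 = 16.9914

|z1+z2| = 8.0753 ≤ |z1|+|z2| = 16.9914 (verified)


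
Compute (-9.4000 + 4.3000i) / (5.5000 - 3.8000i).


Conjugate of z2 = 5.5000 + 3.8000i
Numerator: (-9.4000 + 4.3000i)(5.5000 + 3.8000i) = -68.0400 - 12.0700i
Denominator: 5.5^2 + (-3.8)^2 = 44.69
Result = (-68.0400 - 12.0700i)/44.69

-1.5225 - 0.2701i


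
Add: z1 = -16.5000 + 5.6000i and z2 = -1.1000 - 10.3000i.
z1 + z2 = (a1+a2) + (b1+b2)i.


Real: -16.5 - 1.1 = -17.6
Imag: 5.6 - 10.3 = -4.7

-17.6000 - 4.7000i


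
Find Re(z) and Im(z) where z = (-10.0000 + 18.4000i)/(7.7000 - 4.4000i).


Multiply by conjugate: (-10.0000 + 18.4000i)(7.7000 + 4.4000i) / (7.7^2 + (-4.4)^2)
Numerator real = -10*7.7 + 18.4*(-4.4) = -157.96
Numerator imag = 18.4*7.7 - (-10)*(-4.4) = 97.68
Denominator = 78.65
Re(z) = -157.96/78.65 = -2.0084
Im(z) = 97.68/78.65 = 1.2420

Re(z) = -2.0084, Im(z) = 1.2420


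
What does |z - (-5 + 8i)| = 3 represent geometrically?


|z - z0| = r is a circle with center z0 and radius r.
Center = (-5, 8), radius = 3

Circle with center (-5, 8) and radius 3


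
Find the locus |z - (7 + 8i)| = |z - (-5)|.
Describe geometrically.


Equal distances means the locus is the perpendicular bisector of z1 and z2.
Midpoint = ((7+(-5))/2, (8+0)/2) = (1.0000, 4.0000)

Perpendicular bisector through (1.0000, 4.0000)


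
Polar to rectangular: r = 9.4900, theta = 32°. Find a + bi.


a = 9.4900*cos(32°) = 9.4900*0.84805 = 8.0480
b = 9.4900*sin(32°) = 9.4900*0.52992 = 5.0289

8.0480 + 5.0289i


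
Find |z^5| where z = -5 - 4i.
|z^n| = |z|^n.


|z| = sqrt(25+16) = sqrt(41) = 6.4031
|z^5| = |z|^5 = (sqrt(41))^5 = 41^2 * sqrt(41) = 1681*sqrt(41)

|z^5| = 1681*sqrt(41) ≈ 10763.6518


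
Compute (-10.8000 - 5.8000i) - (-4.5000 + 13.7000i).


Real: -10.8 + 4.5 = -6.3
Imag: -5.8 - 13.7 = -19.5

-6.3000 - 19.5000i


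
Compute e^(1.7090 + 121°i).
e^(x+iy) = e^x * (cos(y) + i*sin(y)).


e^1.7090 = 5.5234
cos(121°) = -0.51504
sin(121°) = 0.85717
Real = 5.5234*(-0.51504) = -2.8448
Imag = 5.5234*0.85717 = 4.7345

-2.8448 + 4.7345i


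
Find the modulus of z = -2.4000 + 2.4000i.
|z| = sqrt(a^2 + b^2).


|z| = sqrt((-2.4)^2 + 2.4^2) = sqrt(5.76 + 5.76) = sqrt(11.52) = 3.3941

|z| = 3.3941


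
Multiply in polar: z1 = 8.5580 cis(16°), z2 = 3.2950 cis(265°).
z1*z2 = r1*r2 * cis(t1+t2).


r = 8.5580 * 3.2950 = 28.1986
theta = 16° + 265° = 281° = 281° (mod 360)

28.1986 cis(281°)


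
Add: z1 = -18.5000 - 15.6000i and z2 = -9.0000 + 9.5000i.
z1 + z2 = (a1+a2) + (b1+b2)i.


Real: -18.5 - 9 = -27.5
Imag: -15.6 + 9.5 = -6.1

-27.5000 - 6.1000i


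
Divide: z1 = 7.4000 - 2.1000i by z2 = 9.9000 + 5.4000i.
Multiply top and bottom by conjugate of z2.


Conjugate of z2 = 9.9000 - 5.4000i
Numerator: (7.4000 - 2.1000i)(9.9000 - 5.4000i) = 61.9200 - 60.7500i
Denominator: 9.9^2 + 5.4^2 = 127.17
Result = (61.9200 - 60.7500i)/127.17

0.4869 - 0.4777i


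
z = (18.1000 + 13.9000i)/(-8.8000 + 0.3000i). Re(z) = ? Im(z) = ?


Multiply by conjugate: (18.1000 + 13.9000i)(-8.8000 - 0.3000i) / ((-8.8)^2 + 0.3^2)
Numerator real = 18.1*(-8.8) + 13.9*0.3 = -155.11
Numerator imag = 13.9*(-8.8) - 18.1*0.3 = -127.75
Denominator = 77.53
Re(z) = -155.11/77.53 = -2.0006
Im(z) = -127.75/77.53 = -1.6477

Re(z) = -2.0006, Im(z) = -1.6477


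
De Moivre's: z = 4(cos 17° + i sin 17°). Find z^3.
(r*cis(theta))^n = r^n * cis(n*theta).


r^3 = 4^3 = 64
n*theta = 3*17° = 51° = 51° (mod 360)
a = 64*cos(51°) = 40.2765
b = 64*sin(51°) = 49.7373

64 cis(51°) = 40.2765 + 49.7373i


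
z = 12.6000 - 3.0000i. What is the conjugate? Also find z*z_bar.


z_bar = 12.6000 + 3.0000i
z*z_bar = 12.6^2 + (-3)^2 = 158.76 + 9 = 167.76

z_bar = 12.6000 + 3.0000i, z*z_bar = 167.76


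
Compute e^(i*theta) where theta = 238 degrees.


cos(238°) = -0.5299
sin(238°) = -0.8480

e^(i*238°) = -0.5299 - 0.8480i


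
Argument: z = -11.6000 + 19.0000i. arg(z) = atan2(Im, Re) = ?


Re = -11.6, Im = 19
arg = atan2(19, -11.6) = 121.4052 degrees

arg(z) = 121.4052 degrees


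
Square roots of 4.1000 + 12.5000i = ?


|z| = sqrt(16.81+156.25) = 13.1552
sqrt((|z|+a)/2) = sqrt((13.1552+4.1)/2) = sqrt(8.6276) = 2.9373
sqrt((|z|-a)/2) = sqrt((13.1552-4.1)/2) = sqrt(4.5276) = 2.1278

±(2.9373 + 2.1278i) i.e. 2.9373 + 2.1278i and -2.9373 - 2.1278i


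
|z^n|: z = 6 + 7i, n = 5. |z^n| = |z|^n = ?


|z| = sqrt(36+49) = sqrt(85) = 9.2195
|z^5| = |z|^5 = (sqrt(85))^5 = 85^2 * sqrt(85) = 7225*sqrt(85)

|z^5| = 7225*sqrt(85) ≈ 66611.2087


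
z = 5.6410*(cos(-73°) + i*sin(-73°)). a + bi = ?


a = 5.6410*cos(-73°) = 5.6410*0.29237 = 1.6493
b = 5.6410*sin(-73°) = 5.6410*(-0.9563) = -5.3945

1.6493 - 5.3945i


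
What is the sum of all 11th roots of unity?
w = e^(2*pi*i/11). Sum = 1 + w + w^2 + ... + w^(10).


The sum of all 11th roots of unity is 0.
Geometric series: (1 - w^11)/(1 - w) = (1-1)/(1-w) = 0 since w^11 = 1, w ≠ 1.
Alternatively: coefficient of z^10 in z^11 - 1 is 0.

0


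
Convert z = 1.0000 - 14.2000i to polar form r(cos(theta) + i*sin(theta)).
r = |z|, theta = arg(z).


r = sqrt(1+201.64) = sqrt(202.64) = 14.2352
theta = atan2(-14.2, 1) = -85.9717 degrees

r = 14.2352, theta = -85.9717 degrees


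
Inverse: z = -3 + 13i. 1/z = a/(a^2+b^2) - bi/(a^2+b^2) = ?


|z|^2 = 9+169 = 178
1/z = (-3 - 13i)/178

1/z = -0.0169 - 0.0730i


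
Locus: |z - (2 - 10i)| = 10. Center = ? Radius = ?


|z - z0| = r is a circle with center z0 and radius r.
Center = (2, -10), radius = 10

Circle with center (2, -10) and radius 10


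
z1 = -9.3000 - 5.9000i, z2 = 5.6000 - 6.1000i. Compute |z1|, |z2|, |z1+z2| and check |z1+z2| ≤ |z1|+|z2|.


|z1| = sqrt((-9.3)^2 + (-5.9)^2) = sqrt(121.3) = 11.0136
|z2| = sqrt(5.6^2 + (-6.1)^2) = sqrt(68.57) = 8.2807
z1+z2 = -3.7000 - 12.0000i
|z1+z2| = sqrt(157.69) = 12.5575
|z1|+|z2| = 11.0136 + 8.2807 = 19.2943

|z1+z2| = 12.5575 ≤ |z1|+|z2| = 19.2943 (verified)


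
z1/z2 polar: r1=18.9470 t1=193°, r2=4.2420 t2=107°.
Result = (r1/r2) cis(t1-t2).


r = 18.9470 / 4.2420 = 4.4665
theta = 193° - 107° = 86° = 86° (mod 360)

4.4665 cis(86°)


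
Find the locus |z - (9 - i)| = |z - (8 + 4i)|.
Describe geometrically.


Equal distances means the locus is the perpendicular bisector of z1 and z2.
Midpoint = ((9+8)/2, (-1+4)/2) = (8.5000, 1.5000)

Perpendicular bisector through (8.5000, 1.5000)


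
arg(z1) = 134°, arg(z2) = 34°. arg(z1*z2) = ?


arg(z1*z2) = 134° + 34° = 168°
Normalized to (-180°, 180°]: 168°

168°


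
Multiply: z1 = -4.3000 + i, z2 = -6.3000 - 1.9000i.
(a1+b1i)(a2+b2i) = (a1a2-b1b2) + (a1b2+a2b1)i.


Real = -4.3*(-6.3) - 1*(-1.9) = 27.09 - (-1.9) = 28.99
Imag = -4.3*(-1.9) - (6.3)*1 = 8.17 - (6.3) = 1.87

28.9900 + 1.8700i


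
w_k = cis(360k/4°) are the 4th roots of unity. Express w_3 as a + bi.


Angle = 360*3/4 = 270°
a = cos(270°) = 0
b = sin(270°) = -1.0000

0 - 1.0000i


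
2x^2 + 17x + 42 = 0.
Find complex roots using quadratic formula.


disc = 17^2 - 4*2*42 = 289 - 336 = -47
sqrt(|disc|) = sqrt(47) = 6.8557
Real part = -17/(2*2) = -4.2500
Imag part = 6.8557/(2*2) = 1.7139

-4.2500 ± 1.7139i


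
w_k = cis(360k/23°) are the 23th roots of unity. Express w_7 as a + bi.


Angle = 360*7/23 = 109.5652°
a = cos(109.5652°) = -0.3349
b = sin(109.5652°) = 0.9423

-0.3349 + 0.9423i


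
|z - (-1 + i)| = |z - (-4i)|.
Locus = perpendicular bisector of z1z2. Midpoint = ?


Equal distances means the locus is the perpendicular bisector of z1 and z2.
Midpoint = ((-1+0)/2, (1+(-4))/2) = (-0.5000, -1.5000)

Perpendicular bisector through (-0.5000, -1.5000)


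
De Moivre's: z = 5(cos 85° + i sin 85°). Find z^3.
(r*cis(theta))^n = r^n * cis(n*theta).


r^3 = 5^3 = 125
n*theta = 3*85° = 255° = 255° (mod 360)
a = 125*cos(255°) = -32.3524
b = 125*sin(255°) = -120.7407

125 cis(255°) = -32.3524 - 120.7407i


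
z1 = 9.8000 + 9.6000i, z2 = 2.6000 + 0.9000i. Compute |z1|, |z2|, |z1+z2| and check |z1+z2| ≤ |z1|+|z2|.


|z1| = sqrt(9.8^2 + 9.6^2) = sqrt(188.2) = 13.7186
|z2| = sqrt(2.6^2 + 0.9^2) = sqrt(7.57) = 2.7514
z1+z2 = 12.4000 + 10.5000i
|z1+z2| = sqrt(264.01) = 16.2484
|z1|+|z2| = 13.7186 + 2.7514 = 16.4700

|z1+z2| = 16.2484 ≤ |z1|+|z2| = 16.4700 (verified)


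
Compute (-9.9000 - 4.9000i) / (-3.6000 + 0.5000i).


Conjugate of z2 = -3.6000 - 0.5000i
Numerator: (-9.9000 - 4.9000i)(-3.6000 - 0.5000i) = 33.1900 + 22.5900i
Denominator: (-3.6)^2 + 0.5^2 = 13.21
Result = (33.1900 + 22.5900i)/13.21

2.5125 + 1.7101i


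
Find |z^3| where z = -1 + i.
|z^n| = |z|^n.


|z| = sqrt(1+1) = sqrt(2) = 1.4142
|z^3| = |z|^3 = (sqrt(2))^3 = 2*sqrt(2)

|z^3| = 2*sqrt(2) ≈ 2.8284


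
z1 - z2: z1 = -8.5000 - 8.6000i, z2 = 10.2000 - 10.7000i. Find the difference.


Real: -8.5 - 10.2 = -18.7
Imag: -8.6 + 10.7 = 2.1

-18.7000 + 2.1000i


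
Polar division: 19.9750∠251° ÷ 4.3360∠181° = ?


r = 19.9750 / 4.3360 = 4.6068
theta = 251° - 181° = 70° = 70° (mod 360)

4.6068 cis(70°)


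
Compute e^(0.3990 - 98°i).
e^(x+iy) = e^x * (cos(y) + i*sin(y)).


e^0.3990 = 1.4903
cos(-98°) = -0.1392
sin(-98°) = -0.9903
Real = 1.4903*(-0.1392) = -0.2074
Imag = 1.4903*(-0.9903) = -1.4758

-0.2074 - 1.4758i


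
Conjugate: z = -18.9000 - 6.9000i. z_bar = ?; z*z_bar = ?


z_bar = -18.9000 + 6.9000i
z*z_bar = (-18.9)^2 + (-6.9)^2 = 357.21 + 47.61 = 404.82

z_bar = -18.9000 + 6.9000i, z*z_bar = 404.82


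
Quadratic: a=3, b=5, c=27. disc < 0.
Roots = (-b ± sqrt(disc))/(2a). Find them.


disc = 5^2 - 4*3*27 = 25 - 324 = -299
sqrt(|disc|) = sqrt(299) = 17.2916
Real part = -5/(2*3) = -0.8333
Imag part = 17.2916/(2*3) = 2.8819

-0.8333 ± 2.8819i


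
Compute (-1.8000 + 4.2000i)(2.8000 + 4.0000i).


Real = -1.8*2.8 - 4.2*4 = -5.04 - 16.8 = -21.84
Imag = -1.8*4 + 2.8*4.2 = -7.2 + 11.76 = 4.56

-21.8400 + 4.5600i


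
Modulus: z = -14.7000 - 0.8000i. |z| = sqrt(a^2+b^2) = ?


|z| = sqrt((-14.7)^2 + (-0.8)^2) = sqrt(216.09 + 0.64) = sqrt(216.73) = 14.7218

|z| = 14.7218


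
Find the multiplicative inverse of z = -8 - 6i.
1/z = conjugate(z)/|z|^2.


|z|^2 = 64+36 = 100
1/z = (-8 + 6i)/100

1/z = -0.0800 + 0.0600i


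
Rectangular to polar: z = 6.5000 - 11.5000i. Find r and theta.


r = sqrt(42.25+132.25) = sqrt(174.5) = 13.2098
theta = atan2(-11.5, 6.5) = -60.5241 degrees

r = 13.2098, theta = -60.5241 degrees


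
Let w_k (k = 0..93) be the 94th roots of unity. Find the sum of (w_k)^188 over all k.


The roots are w_k = w^k with w = e^(2*pi*i/94), and (w^k)^188 = (w^188)^k.
So S = 1 + u + u^2 + ... + u^(93) with u = w^188.
188 = 2*94 + 0, so 188 is a multiple of 94 and u = (w^94)^2 = 1.
Every one of the 94 terms equals 1: S = 94

S = 94


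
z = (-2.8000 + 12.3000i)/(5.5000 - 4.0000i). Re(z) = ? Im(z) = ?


Multiply by conjugate: (-2.8000 + 12.3000i)(5.5000 + 4.0000i) / (5.5^2 + (-4)^2)
Numerator real = -2.8*5.5 + 12.3*(-4) = -64.6
Numerator imag = 12.3*5.5 - (-2.8)*(-4) = 56.45
Denominator = 46.25
Re(z) = -64.6/46.25 = -1.3968
Im(z) = 56.45/46.25 = 1.2205

Re(z) = -1.3968, Im(z) = 1.2205


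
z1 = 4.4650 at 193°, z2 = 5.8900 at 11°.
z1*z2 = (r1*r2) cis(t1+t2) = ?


r = 4.4650 * 5.8900 = 26.2988
theta = 193° + 11° = 204° = 204° (mod 360)

26.2988 cis(204°)


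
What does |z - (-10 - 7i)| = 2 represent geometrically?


|z - z0| = r is a circle with center z0 and radius r.
Center = (-10, -7), radius = 2

Circle with center (-10, -7) and radius 2


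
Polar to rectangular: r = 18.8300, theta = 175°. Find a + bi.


a = 18.8300*cos(175°) = 18.8300*(-0.99619) = -18.7583
b = 18.8300*sin(175°) = 18.8300*0.087156 = 1.6411

-18.7583 + 1.6411i


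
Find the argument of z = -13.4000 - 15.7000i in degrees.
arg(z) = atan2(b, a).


Re = -13.4, Im = -15.7
arg = atan2(-15.7, -13.4) = -130.4809 degrees

arg(z) = -130.4809 degrees


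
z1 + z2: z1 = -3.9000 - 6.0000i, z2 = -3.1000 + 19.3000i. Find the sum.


Real: -3.9 - 3.1 = -7
Imag: -6 + 19.3 = 13.3

-7.0000 + 13.3000i


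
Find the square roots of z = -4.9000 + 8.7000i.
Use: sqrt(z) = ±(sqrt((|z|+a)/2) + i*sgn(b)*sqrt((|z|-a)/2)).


|z| = sqrt(24.01+75.69) = 9.9850
sqrt((|z|+a)/2) = sqrt((9.9850+(-4.9))/2) = sqrt(2.5425) = 1.5945
sqrt((|z|-a)/2) = sqrt((9.9850-(-4.9))/2) = sqrt(7.4425) = 2.7281

±(1.5945 + 2.7281i) i.e. 1.5945 + 2.7281i and -1.5945 - 2.7281i


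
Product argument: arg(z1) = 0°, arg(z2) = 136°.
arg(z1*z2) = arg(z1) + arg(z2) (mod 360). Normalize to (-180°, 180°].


arg(z1*z2) = 0° + 136° = 136°
Normalized to (-180°, 180°]: 136°

136°


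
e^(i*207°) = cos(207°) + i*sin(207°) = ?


cos(207°) = -0.8910
sin(207°) = -0.4540

e^(i*207°) = -0.8910 - 0.4540i


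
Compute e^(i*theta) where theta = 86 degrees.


cos(86°) = 0.0698
sin(86°) = 0.9976

e^(i*86°) = 0.0698 + 0.9976i


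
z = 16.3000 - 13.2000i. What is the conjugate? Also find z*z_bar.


z_bar = 16.3000 + 13.2000i
z*z_bar = 16.3^2 + (-13.2)^2 = 265.69 + 174.24 = 439.93

z_bar = 16.3000 + 13.2000i, z*z_bar = 439.93


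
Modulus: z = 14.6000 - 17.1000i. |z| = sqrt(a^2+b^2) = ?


|z| = sqrt(14.6^2 + (-17.1)^2) = sqrt(213.16 + 292.41) = sqrt(505.57) = 22.4849

|z| = 22.4849


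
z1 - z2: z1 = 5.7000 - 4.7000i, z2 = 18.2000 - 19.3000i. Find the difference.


Real: 5.7 - 18.2 = -12.5
Imag: -4.7 + 19.3 = 14.6

-12.5000 + 14.6000i


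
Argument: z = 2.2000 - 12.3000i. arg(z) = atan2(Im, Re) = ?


Re = 2.2, Im = -12.3
arg = atan2(-12.3, 2.2) = -79.8592 degrees

arg(z) = -79.8592 degrees


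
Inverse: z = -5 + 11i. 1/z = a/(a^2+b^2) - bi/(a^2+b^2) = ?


|z|^2 = 25+121 = 146
1/z = (-5 - 11i)/146

1/z = -0.0342 - 0.0753i


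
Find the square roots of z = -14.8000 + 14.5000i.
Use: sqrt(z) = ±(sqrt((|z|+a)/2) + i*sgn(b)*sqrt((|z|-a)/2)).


|z| = sqrt(219.04+210.25) = 20.7193
sqrt((|z|+a)/2) = sqrt((20.7193+(-14.8))/2) = sqrt(2.9597) = 1.7204
sqrt((|z|-a)/2) = sqrt((20.7193-(-14.8))/2) = sqrt(17.7597) = 4.2142

±(1.7204 + 4.2142i) i.e. 1.7204 + 4.2142i and -1.7204 - 4.2142i


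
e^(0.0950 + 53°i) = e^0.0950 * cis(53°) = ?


e^0.0950 = 1.0997
cos(53°) = 0.6018
sin(53°) = 0.7986
Real = 1.0997*0.6018 = 0.6618
Imag = 1.0997*0.7986 = 0.8782

0.6618 + 0.8782i
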